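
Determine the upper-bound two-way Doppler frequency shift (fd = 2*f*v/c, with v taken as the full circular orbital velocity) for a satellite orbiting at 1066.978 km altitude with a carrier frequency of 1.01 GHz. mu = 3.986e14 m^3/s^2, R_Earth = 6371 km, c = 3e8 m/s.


r = 7.437978e+06 m
v = sqrt(mu/r) = 7320.5077 m/s (worst-case radial velocity)
f = 1.01 GHz = 1.01e+09 Hz
fd = 2*f*v/c = 2*1.01e+09*7320.5077/3.0e+08
fd = 49291.4186 Hz

49291.4186 Hz


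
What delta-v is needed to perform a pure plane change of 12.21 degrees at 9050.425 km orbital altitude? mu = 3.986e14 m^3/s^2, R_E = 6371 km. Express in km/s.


r = 15421.4250 km = 1.5421425e+07 m
V = sqrt(mu/r) = 5084.0100 m/s
di = 12.21 deg = 0.2131047 rad
dV = 2*V*sin(di/2) = 2*5084.0100*sin(0.1065524)
dV = 1081.3775 m/s = 1.0814 km/s

1.0814 km/s


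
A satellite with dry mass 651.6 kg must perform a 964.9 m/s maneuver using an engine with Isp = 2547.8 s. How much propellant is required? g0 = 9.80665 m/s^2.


ve = Isp * g0 = 2547.8 * 9.80665 = 24985.382870 m/s
mass ratio = exp(dv/ve) = exp(964.9/24985.382870) = 1.03937397
m_prop = m_dry * (mr - 1) = 651.6 * (1.03937397 - 1)
m_prop = 25.6561 kg

25.6561 kg


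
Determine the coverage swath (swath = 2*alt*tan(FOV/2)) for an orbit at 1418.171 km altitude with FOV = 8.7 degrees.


FOV = 8.7 deg = 0.1518436 rad
swath = 2 * alt * tan(FOV/2) = 2 * 1418.171 * tan(0.07592182)
swath = 2 * 1418.171 * 0.07606803
swath = 215.7550 km

215.7550 km


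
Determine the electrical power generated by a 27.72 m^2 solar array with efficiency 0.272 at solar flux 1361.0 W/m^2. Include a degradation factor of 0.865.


P = area * eta * S * degradation
P = 27.72 * 0.272 * 1361.0 * 0.865
P = 8876.3897 W

8876.3897 W


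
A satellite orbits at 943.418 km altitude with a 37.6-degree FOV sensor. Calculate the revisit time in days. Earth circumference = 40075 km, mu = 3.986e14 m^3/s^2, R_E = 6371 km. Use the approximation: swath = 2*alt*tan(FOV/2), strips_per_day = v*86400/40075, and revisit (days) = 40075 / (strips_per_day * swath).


swath = 2*943.418*tan(0.3281219) = 642.3314 km
v = sqrt(mu/r) = 7382.0802 m/s = 7.3821 km/s
strips/day = v*86400/40075 = 7.3821*86400/40075 = 15.9155
coverage/day = strips * swath = 15.9155 * 642.3314 = 10222.9939 km
revisit = 40075 / 10222.9939 = 3.9201 days

3.9201 days


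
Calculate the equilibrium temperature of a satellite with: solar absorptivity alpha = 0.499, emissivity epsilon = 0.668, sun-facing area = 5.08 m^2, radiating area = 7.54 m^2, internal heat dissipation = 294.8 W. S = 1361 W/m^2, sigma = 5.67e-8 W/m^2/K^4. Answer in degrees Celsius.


Numerator = alpha*S*A_sun + Q_int = 0.499*1361*5.08 + 294.8 = 3744.8261 W
Denominator = eps*sigma*A_rad = 0.668*5.67e-8*7.54 = 2.8558202e-07 W/K^4
T^4 = 1.3112962e+10 K^4
T = 338.3960 K = 65.2460 C

65.2460 degrees Celsius


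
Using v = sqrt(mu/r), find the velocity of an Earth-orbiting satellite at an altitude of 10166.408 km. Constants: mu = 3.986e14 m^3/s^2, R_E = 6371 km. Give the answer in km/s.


r = R_E + alt = 6371.0 + 10166.408 = 16537.4080 km = 1.6537408e+07 m
v = sqrt(mu/r) = sqrt(3.986e14 / 1.6537408e+07) = 4909.4736 m/s = 4.9095 km/s

4.9095 km/s


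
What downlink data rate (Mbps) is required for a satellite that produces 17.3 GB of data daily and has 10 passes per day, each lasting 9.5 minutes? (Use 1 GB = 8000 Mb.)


total contact time = 10 * 9.5 * 60 = 5700.0000 s
data = 17.3 GB = 138400.0000 Mb
rate = 138400.0000 / 5700.0000 = 24.2807 Mbps

24.2807 Mbps


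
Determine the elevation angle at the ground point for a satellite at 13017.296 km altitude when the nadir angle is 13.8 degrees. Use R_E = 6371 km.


r = R_E + alt = 19388.2960 km
Law of sines in the satellite / Earth-center / ground-point triangle:
  sin(nadir)/R_E = sin(90 + el)/r  =>  cos(el) = (r/R_E)*sin(nadir)
cos(el) = (19388.2960 / 6371.0000) * sin(13.8 deg) = 0.7259076
el = arccos(0.7259076) = 43.4556 deg
(Earth-central angle = 90 - nadir - el = 32.7444 deg)

43.4556 degrees


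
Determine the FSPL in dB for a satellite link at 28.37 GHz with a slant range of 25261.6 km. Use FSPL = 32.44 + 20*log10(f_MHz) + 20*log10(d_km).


f = 28.37 GHz = 28370.0000 MHz
d = 25261.6 km
FSPL = 32.44 + 20*log10(28370.0000) + 20*log10(25261.6)
FSPL = 32.44 + 89.0572 + 88.0492
FSPL = 209.5464 dB

209.5464 dB


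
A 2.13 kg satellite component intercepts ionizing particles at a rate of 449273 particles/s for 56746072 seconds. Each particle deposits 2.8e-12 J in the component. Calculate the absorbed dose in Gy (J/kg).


Total energy deposited = rate * time * E_per
  = 449273 * 56746072 * 2.8e-12 = 71.3845 J
Dose = E_total / mass = 71.3845 / 2.13
Dose = 33.5139 Gy

33.5139 Gy


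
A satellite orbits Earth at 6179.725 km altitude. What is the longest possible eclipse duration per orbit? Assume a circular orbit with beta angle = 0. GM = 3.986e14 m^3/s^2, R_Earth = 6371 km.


r = 12550.7250 km
T = 233.2186 min
Eclipse fraction = arcsin(R_E/r)/pi = arcsin(6371.0000/12550.7250)/pi
= arcsin(0.5076201)/pi = 0.1694746
Eclipse duration = 0.1694746 * 233.2186 = 39.5246 min

39.5246 minutes


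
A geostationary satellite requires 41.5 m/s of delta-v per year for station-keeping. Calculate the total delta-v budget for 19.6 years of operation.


dV = rate * years = 41.5 * 19.6
dV = 813.4000 m/s

813.4000 m/s


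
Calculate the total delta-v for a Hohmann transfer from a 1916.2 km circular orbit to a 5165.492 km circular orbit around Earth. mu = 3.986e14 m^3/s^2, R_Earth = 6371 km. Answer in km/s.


r1 = 8287.2000 km = 8.2872e+06 m
r2 = 11536.4920 km = 1.1536492e+07 m
dv1 = sqrt(mu/r1)*(sqrt(2*r2/(r1+r2)) - 1) = 546.8227 m/s
dv2 = sqrt(mu/r2)*(1 - sqrt(2*r1/(r1+r2))) = 503.2779 m/s
total dv = |dv1| + |dv2| = 546.8227 + 503.2779 = 1050.1006 m/s = 1.0501 km/s

1.0501 km/s


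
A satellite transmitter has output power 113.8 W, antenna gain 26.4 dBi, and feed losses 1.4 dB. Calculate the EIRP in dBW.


Pt = 113.8 W = 20.5614 dBW
EIRP = Pt_dBW + Gt - losses = 20.5614 + 26.4 - 1.4 = 45.5614 dBW

45.5614 dBW


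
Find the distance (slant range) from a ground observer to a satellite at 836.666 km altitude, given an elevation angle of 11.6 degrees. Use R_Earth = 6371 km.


h = 836.666 km, el = 11.6 deg
d = -R_E*sin(el) + sqrt((R_E*sin(el))^2 + 2*R_E*h + h^2)
d = -6371.0000*sin(0.2024582) + sqrt((6371.0000*0.2010779)^2 + 2*6371.0000*836.666 + 836.666^2)
d = 2324.7531 km

2324.7531 km


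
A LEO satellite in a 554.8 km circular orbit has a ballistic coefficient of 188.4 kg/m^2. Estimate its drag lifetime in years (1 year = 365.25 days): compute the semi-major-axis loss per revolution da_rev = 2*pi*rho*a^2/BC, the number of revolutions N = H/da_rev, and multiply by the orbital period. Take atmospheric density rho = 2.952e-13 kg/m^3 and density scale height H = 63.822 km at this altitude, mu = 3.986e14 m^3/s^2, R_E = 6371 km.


a = R_E + alt = 6925.8000 km = 6.9258e+06 m
da_rev = 2*pi*rho*a^2/BC = 2*pi*2.952e-13*(6.9258e+06)^2/188.4 = 0.472231785 m per revolution
N = H/da_rev = 63822.0000 m / 0.472231785 m = 135149.7338 revolutions
P = 2*pi*sqrt(a^3/mu) = 5736.0924 s
lifetime = N*P = 135149.7338 * 5736.0924 = 7.7523136e+08 s = 8972.5852 days
years = 8972.5852 / 365.25 = 24.5656 years

24.5656 years


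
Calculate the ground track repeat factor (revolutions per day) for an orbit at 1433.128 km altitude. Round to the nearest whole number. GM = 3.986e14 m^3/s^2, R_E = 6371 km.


r = 7.804128e+06 m
T = 2*pi*sqrt(r^3/mu) = 6861.1639 s = 114.3527 min
revs/day = 1440 / 114.3527 = 12.5926
Rounded: 13 revolutions per day

13 revolutions per day


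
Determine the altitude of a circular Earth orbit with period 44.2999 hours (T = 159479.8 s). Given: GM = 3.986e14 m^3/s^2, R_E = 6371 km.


T = 159479.8 s
r = (mu*T^2/(4*pi^2))^(1/3) = (3.986e14 * 159479.8^2 / (4*pi^2))^(1/3)
r = 6.3561818e+07 m = 63561.8176 km
alt = r - R_E = 63561.8176 - 6371 = 57190.8176 km

57190.8176 km


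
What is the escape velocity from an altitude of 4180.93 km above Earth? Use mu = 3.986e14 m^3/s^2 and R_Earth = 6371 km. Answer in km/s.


r = 6371.0 + 4180.93 = 10551.9300 km = 1.055193e+07 m
v_esc = sqrt(2*mu/r) = sqrt(2*3.986e14 / 1.055193e+07)
v_esc = 8691.9595 m/s = 8.6920 km/s

8.6920 km/s


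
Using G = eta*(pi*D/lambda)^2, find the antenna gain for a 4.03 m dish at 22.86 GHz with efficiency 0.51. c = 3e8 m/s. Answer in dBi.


lambda = c/f = 3e8 / 2.286e+10 = 0.01312336 m
G = eta*(pi*D/lambda)^2 = 0.51*(pi*4.03/0.01312336)^2
G = 474668.0021 (linear)
G = 10*log10(474668.0021) = 56.7639 dBi

56.7639 dBi


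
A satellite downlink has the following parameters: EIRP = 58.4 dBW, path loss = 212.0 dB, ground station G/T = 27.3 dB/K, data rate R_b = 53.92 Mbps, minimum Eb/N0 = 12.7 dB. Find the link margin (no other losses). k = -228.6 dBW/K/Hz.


C/N0 = EIRP - FSPL + G/T - k = 58.4 - 212.0 + 27.3 - (-228.6)
C/N0 = 102.3000 dB-Hz
R_b = 53.92 Mbps = 5.392e+07 bps -> 10*log10(R_b) = 77.3175 dB-Hz
Eb/N0 = C/N0 - 10*log10(R_b) = 102.3000 - 77.3175 = 24.9825 dB
Margin = Eb/N0 - Eb/N0_req = 24.9825 - 12.7 = 12.2825 dB (link closes)

12.2825 dB


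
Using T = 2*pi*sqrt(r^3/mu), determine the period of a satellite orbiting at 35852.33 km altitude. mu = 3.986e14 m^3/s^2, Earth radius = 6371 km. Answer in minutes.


r = 42223.3300 km = 4.222333e+07 m
T = 2*pi*sqrt(r^3/mu) = 2*pi*sqrt(7.5276158e+22 / 3.986e14)
T = 86345.5467 s = 1439.0924 min

1439.0924 minutes


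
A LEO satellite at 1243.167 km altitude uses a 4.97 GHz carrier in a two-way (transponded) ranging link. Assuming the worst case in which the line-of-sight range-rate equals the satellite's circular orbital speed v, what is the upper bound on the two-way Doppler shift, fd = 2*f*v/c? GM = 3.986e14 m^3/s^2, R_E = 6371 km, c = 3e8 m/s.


r = 7.614167e+06 m
v = sqrt(mu/r) = 7235.3151 m/s (worst-case radial velocity)
f = 4.97 GHz = 4.97e+09 Hz
fd = 2*f*v/c = 2*4.97e+09*7235.3151/3.0e+08
fd = 239730.1063 Hz

239730.1063 Hz


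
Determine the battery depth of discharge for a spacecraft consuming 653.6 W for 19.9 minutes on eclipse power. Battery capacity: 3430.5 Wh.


E_used = P * t / 60 = 653.6 * 19.9 / 60 = 216.7773 Wh
DOD = E_used / E_total * 100 = 216.7773 / 3430.5 * 100
DOD = 6.3191 %

6.3191 %


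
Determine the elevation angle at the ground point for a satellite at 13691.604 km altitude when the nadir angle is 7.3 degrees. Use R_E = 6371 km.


r = R_E + alt = 20062.6040 km
Law of sines in the satellite / Earth-center / ground-point triangle:
  sin(nadir)/R_E = sin(90 + el)/r  =>  cos(el) = (r/R_E)*sin(nadir)
cos(el) = (20062.6040 / 6371.0000) * sin(7.3 deg) = 0.4001329
el = arccos(0.4001329) = 66.4135 deg
(Earth-central angle = 90 - nadir - el = 16.2865 deg)

66.4135 degrees


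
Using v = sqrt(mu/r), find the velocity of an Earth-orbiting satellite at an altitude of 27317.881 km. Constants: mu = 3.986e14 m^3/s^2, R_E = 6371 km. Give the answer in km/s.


r = R_E + alt = 6371.0 + 27317.881 = 33688.8810 km = 3.3688881e+07 m
v = sqrt(mu/r) = sqrt(3.986e14 / 3.3688881e+07) = 3439.7379 m/s = 3.4397 km/s

3.4397 km/s


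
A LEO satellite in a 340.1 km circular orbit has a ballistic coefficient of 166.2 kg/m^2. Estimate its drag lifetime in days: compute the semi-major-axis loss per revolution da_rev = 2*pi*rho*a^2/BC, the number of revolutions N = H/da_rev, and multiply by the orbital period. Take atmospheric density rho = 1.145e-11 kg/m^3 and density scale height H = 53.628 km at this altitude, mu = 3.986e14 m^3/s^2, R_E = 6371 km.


a = R_E + alt = 6711.1000 km = 6.7111e+06 m
da_rev = 2*pi*rho*a^2/BC = 2*pi*1.145e-11*(6.7111e+06)^2/166.2 = 19.495831 m per revolution
N = H/da_rev = 53628.0000 m / 19.495831 m = 2750.7419 revolutions
P = 2*pi*sqrt(a^3/mu) = 5471.4418 s
lifetime = N*P = 2750.7419 * 5471.4418 = 1.5050524e+07 s = 174.1959 days

174.1959 days


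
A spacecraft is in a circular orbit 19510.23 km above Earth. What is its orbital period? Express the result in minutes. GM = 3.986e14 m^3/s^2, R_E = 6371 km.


r = 25881.2300 km = 2.588123e+07 m
T = 2*pi*sqrt(r^3/mu) = 2*pi*sqrt(1.7336233e+22 / 3.986e14)
T = 41437.0271 s = 690.6171 min

690.6171 minutes


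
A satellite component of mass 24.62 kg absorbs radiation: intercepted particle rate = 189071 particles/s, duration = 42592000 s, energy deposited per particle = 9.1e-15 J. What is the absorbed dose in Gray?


Total energy deposited = rate * time * E_per
  = 189071 * 42592000 * 9.1e-15 = 0.0732815 J
Dose = E_total / mass = 0.0732815 / 24.62
Dose = 0.002976503 Gy

0.0030 Gy


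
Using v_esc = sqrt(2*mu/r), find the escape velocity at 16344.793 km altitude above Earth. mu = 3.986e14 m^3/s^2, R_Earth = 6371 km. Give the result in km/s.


r = 6371.0 + 16344.793 = 22715.7930 km = 2.2715793e+07 m
v_esc = sqrt(2*mu/r) = sqrt(2*3.986e14 / 2.2715793e+07)
v_esc = 5924.0633 m/s = 5.9241 km/s

5.9241 km/s


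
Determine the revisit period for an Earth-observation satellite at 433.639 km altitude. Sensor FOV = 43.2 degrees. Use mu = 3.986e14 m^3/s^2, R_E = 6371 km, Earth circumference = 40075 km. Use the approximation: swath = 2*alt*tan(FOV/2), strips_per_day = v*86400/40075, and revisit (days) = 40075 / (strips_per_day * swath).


swath = 2*433.639*tan(0.3769911) = 343.3797 km
v = sqrt(mu/r) = 7653.6060 m/s = 7.6536 km/s
strips/day = v*86400/40075 = 7.6536*86400/40075 = 16.5008
coverage/day = strips * swath = 16.5008 * 343.3797 = 5666.0561 km
revisit = 40075 / 5666.0561 = 7.0728 days

7.0728 days


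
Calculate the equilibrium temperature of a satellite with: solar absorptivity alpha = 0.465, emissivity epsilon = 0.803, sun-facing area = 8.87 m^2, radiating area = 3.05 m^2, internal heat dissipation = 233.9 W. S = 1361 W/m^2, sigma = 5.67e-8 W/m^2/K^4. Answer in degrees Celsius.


Numerator = alpha*S*A_sun + Q_int = 0.465*1361*8.87 + 233.9 = 5847.4125 W
Denominator = eps*sigma*A_rad = 0.803*5.67e-8*3.05 = 1.3886681e-07 W/K^4
T^4 = 4.2108066e+10 K^4
T = 452.9928 K = 179.8428 C

179.8428 degrees Celsius


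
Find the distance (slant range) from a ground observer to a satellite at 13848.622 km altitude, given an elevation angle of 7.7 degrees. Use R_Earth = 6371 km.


h = 13848.622 km, el = 7.7 deg
d = -R_E*sin(el) + sqrt((R_E*sin(el))^2 + 2*R_E*h + h^2)
d = -6371.0000*sin(0.1343904) + sqrt((6371.0000*0.1339862)^2 + 2*6371.0000*13848.622 + 13848.622^2)
d = 18355.0218 km

18355.0218 km


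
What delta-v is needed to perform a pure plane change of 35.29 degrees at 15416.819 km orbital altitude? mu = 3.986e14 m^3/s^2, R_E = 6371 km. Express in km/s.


r = 21787.8190 km = 2.1787819e+07 m
V = sqrt(mu/r) = 4277.2218 m/s
di = 35.29 deg = 0.6159267 rad
dV = 2*V*sin(di/2) = 2*4277.2218*sin(0.3079633)
dV = 2593.0095 m/s = 2.5930 km/s

2.5930 km/s


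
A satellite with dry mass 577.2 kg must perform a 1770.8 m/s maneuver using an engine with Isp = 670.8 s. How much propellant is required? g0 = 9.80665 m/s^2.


ve = Isp * g0 = 670.8 * 9.80665 = 6578.300820 m/s
mass ratio = exp(dv/ve) = exp(1770.8/6578.300820) = 1.30890126
m_prop = m_dry * (mr - 1) = 577.2 * (1.30890126 - 1)
m_prop = 178.2978 kg

178.2978 kg


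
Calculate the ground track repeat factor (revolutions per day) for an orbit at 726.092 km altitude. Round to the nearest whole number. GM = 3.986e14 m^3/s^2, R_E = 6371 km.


r = 7.097092e+06 m
T = 2*pi*sqrt(r^3/mu) = 5950.2042 s = 99.1701 min
revs/day = 1440 / 99.1701 = 14.5205
Rounded: 15 revolutions per day

15 revolutions per day


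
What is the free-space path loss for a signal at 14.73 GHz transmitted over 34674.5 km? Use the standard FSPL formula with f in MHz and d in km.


f = 14.73 GHz = 14730.0000 MHz
d = 34674.5 km
FSPL = 32.44 + 20*log10(14730.0000) + 20*log10(34674.5)
FSPL = 32.44 + 83.3641 + 90.8002
FSPL = 206.6043 dB

206.6043 dB


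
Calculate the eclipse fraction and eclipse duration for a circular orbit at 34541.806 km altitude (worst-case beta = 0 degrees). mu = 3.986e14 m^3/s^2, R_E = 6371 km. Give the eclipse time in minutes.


r = 40912.8060 km
T = 1372.6154 min
Eclipse fraction = arcsin(R_E/r)/pi = arcsin(6371.0000/40912.8060)/pi
= arcsin(0.1557214)/pi = 0.04977021
Eclipse duration = 0.04977021 * 1372.6154 = 68.3154 min

68.3154 minutes


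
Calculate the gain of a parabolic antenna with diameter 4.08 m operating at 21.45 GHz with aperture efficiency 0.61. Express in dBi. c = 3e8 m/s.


lambda = c/f = 3e8 / 2.145e+10 = 0.01398601 m
G = eta*(pi*D/lambda)^2 = 0.61*(pi*4.08/0.01398601)^2
G = 512344.3959 (linear)
G = 10*log10(512344.3959) = 57.0956 dBi

57.0956 dBi


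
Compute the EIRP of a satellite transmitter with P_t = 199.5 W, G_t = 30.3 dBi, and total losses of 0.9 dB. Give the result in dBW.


Pt = 199.5 W = 22.9994 dBW
EIRP = Pt_dBW + Gt - losses = 22.9994 + 30.3 - 0.9 = 52.3994 dBW

52.3994 dBW


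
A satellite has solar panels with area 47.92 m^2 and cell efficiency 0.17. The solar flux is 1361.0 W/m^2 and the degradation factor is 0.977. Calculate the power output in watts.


P = area * eta * S * degradation
P = 47.92 * 0.17 * 1361.0 * 0.977
P = 10832.2436 W

10832.2436 W


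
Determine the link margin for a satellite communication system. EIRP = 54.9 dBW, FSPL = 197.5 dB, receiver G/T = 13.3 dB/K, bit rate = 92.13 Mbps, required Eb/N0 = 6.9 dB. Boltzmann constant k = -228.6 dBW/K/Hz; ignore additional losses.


C/N0 = EIRP - FSPL + G/T - k = 54.9 - 197.5 + 13.3 - (-228.6)
C/N0 = 99.3000 dB-Hz
R_b = 92.13 Mbps = 9.213e+07 bps -> 10*log10(R_b) = 79.6440 dB-Hz
Eb/N0 = C/N0 - 10*log10(R_b) = 99.3000 - 79.6440 = 19.6560 dB
Margin = Eb/N0 - Eb/N0_req = 19.6560 - 6.9 = 12.7560 dB (link closes)

12.7560 dB


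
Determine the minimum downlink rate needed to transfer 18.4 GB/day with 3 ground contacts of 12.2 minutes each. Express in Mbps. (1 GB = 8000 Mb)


total contact time = 3 * 12.2 * 60 = 2196.0000 s
data = 18.4 GB = 147200.0000 Mb
rate = 147200.0000 / 2196.0000 = 67.0310 Mbps

67.0310 Mbps


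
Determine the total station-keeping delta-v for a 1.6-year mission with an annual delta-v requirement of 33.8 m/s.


dV = rate * years = 33.8 * 1.6
dV = 54.0800 m/s

54.0800 m/s


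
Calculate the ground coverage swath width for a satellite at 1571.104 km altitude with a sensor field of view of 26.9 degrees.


FOV = 26.9 deg = 0.4694936 rad
swath = 2 * alt * tan(FOV/2) = 2 * 1571.104 * tan(0.2347468)
swath = 2 * 1571.104 * 0.239156
swath = 751.4779 km

751.4779 km


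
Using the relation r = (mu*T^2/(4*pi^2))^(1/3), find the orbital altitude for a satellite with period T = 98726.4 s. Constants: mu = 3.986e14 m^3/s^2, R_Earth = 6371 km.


T = 98726.4 s
r = (mu*T^2/(4*pi^2))^(1/3) = (3.986e14 * 98726.4^2 / (4*pi^2))^(1/3)
r = 4.6168743e+07 m = 46168.7433 km
alt = r - R_E = 46168.7433 - 6371 = 39797.7433 km

39797.7433 km


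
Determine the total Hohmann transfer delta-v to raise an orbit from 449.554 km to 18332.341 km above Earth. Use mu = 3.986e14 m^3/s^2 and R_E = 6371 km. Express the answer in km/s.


r1 = 6820.5540 km = 6.820554e+06 m
r2 = 24703.3410 km = 2.4703341e+07 m
dv1 = sqrt(mu/r1)*(sqrt(2*r2/(r1+r2)) - 1) = 1925.7648 m/s
dv2 = sqrt(mu/r2)*(1 - sqrt(2*r1/(r1+r2))) = 1374.5154 m/s
total dv = |dv1| + |dv2| = 1925.7648 + 1374.5154 = 3300.2802 m/s = 3.3003 km/s

3.3003 km/s


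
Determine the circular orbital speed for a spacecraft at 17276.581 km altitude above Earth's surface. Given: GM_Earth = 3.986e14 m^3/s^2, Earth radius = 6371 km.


r = R_E + alt = 6371.0 + 17276.581 = 23647.5810 km = 2.3647581e+07 m
v = sqrt(mu/r) = sqrt(3.986e14 / 2.3647581e+07) = 4105.5873 m/s = 4.1056 km/s

4.1056 km/s


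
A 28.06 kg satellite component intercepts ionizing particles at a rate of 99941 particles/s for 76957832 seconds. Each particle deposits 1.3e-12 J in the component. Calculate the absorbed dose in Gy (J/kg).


Total energy deposited = rate * time * E_per
  = 99941 * 76957832 * 1.3e-12 = 9.9986 J
Dose = E_total / mass = 9.9986 / 28.06
Dose = 0.3563298 Gy

0.3563 Gy


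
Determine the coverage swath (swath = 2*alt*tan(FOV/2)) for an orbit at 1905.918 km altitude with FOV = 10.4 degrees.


FOV = 10.4 deg = 0.1815142 rad
swath = 2 * alt * tan(FOV/2) = 2 * 1905.918 * tan(0.09075712)
swath = 2 * 1905.918 * 0.09100713
swath = 346.9043 km

346.9043 km


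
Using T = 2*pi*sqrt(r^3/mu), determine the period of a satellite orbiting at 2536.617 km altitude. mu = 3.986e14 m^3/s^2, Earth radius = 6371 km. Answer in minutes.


r = 8907.6170 km = 8.907617e+06 m
T = 2*pi*sqrt(r^3/mu) = 2*pi*sqrt(7.0678058e+20 / 3.986e14)
T = 8366.6870 s = 139.4448 min

139.4448 minutes


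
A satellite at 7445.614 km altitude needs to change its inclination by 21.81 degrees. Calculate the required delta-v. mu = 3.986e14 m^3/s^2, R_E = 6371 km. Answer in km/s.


r = 13816.6140 km = 1.3816614e+07 m
V = sqrt(mu/r) = 5371.1568 m/s
di = 21.81 deg = 0.3806563 rad
dV = 2*V*sin(di/2) = 2*5371.1568*sin(0.1903282)
dV = 2032.2431 m/s = 2.0322 km/s

2.0322 km/s


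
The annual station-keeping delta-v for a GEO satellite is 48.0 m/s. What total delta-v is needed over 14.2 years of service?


dV = rate * years = 48.0 * 14.2
dV = 681.6000 m/s

681.6000 m/s


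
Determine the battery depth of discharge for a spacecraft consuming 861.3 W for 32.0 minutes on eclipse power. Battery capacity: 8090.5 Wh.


E_used = P * t / 60 = 861.3 * 32.0 / 60 = 459.3600 Wh
DOD = E_used / E_total * 100 = 459.3600 / 8090.5 * 100
DOD = 5.6778 %

5.6778 %


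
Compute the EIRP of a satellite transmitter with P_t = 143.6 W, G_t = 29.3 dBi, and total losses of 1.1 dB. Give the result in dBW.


Pt = 143.6 W = 21.5715 dBW
EIRP = Pt_dBW + Gt - losses = 21.5715 + 29.3 - 1.1 = 49.7715 dBW

49.7715 dBW


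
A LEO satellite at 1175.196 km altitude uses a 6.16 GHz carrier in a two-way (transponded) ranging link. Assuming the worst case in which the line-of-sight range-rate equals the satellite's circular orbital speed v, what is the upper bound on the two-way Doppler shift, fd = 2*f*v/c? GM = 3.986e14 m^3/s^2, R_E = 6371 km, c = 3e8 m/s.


r = 7.546196e+06 m
v = sqrt(mu/r) = 7267.8274 m/s (worst-case radial velocity)
f = 6.16 GHz = 6.16e+09 Hz
fd = 2*f*v/c = 2*6.16e+09*7267.8274/3.0e+08
fd = 298465.4464 Hz

298465.4464 Hz


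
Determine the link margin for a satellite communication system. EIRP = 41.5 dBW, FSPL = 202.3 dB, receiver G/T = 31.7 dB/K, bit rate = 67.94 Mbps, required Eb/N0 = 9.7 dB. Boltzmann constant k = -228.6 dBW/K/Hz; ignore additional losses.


C/N0 = EIRP - FSPL + G/T - k = 41.5 - 202.3 + 31.7 - (-228.6)
C/N0 = 99.5000 dB-Hz
R_b = 67.94 Mbps = 6.794e+07 bps -> 10*log10(R_b) = 78.3213 dB-Hz
Eb/N0 = C/N0 - 10*log10(R_b) = 99.5000 - 78.3213 = 21.1787 dB
Margin = Eb/N0 - Eb/N0_req = 21.1787 - 9.7 = 11.4787 dB (link closes)

11.4787 dB


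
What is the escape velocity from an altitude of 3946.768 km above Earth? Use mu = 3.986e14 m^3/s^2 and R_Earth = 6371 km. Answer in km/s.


r = 6371.0 + 3946.768 = 10317.7680 km = 1.0317768e+07 m
v_esc = sqrt(2*mu/r) = sqrt(2*3.986e14 / 1.0317768e+07)
v_esc = 8790.0383 m/s = 8.7900 km/s

8.7900 km/s


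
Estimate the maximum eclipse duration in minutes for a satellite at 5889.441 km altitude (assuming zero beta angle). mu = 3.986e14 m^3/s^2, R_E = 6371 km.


r = 12260.4410 km
T = 225.1744 min
Eclipse fraction = arcsin(R_E/r)/pi = arcsin(6371.0000/12260.4410)/pi
= arcsin(0.5196387)/pi = 0.1739335
Eclipse duration = 0.1739335 * 225.1744 = 39.1654 min

39.1654 minutes


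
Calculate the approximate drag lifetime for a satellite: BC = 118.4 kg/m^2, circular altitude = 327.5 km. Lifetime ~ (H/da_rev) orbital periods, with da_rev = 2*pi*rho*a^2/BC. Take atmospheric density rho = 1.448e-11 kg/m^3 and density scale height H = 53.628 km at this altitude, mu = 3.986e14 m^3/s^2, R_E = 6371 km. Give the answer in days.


a = R_E + alt = 6698.5000 km = 6.6985e+06 m
da_rev = 2*pi*rho*a^2/BC = 2*pi*1.448e-11*(6.6985e+06)^2/118.4 = 34.478777 m per revolution
N = H/da_rev = 53628.0000 m / 34.478777 m = 1555.3916 revolutions
P = 2*pi*sqrt(a^3/mu) = 5456.0402 s
lifetime = N*P = 1555.3916 * 5456.0402 = 8.4862791e+06 s = 98.2208 days

98.2208 days


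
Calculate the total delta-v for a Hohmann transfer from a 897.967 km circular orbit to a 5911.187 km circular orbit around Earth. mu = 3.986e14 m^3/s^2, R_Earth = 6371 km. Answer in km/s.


r1 = 7268.9670 km = 7.268967e+06 m
r2 = 12282.1870 km = 1.2282187e+07 m
dv1 = sqrt(mu/r1)*(sqrt(2*r2/(r1+r2)) - 1) = 895.2753 m/s
dv2 = sqrt(mu/r2)*(1 - sqrt(2*r1/(r1+r2))) = 784.3726 m/s
total dv = |dv1| + |dv2| = 895.2753 + 784.3726 = 1679.6478 m/s = 1.6796 km/s

1.6796 km/s


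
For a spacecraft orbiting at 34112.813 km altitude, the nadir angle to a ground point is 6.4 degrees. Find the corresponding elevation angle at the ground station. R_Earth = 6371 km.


r = R_E + alt = 40483.8130 km
Law of sines in the satellite / Earth-center / ground-point triangle:
  sin(nadir)/R_E = sin(90 + el)/r  =>  cos(el) = (r/R_E)*sin(nadir)
cos(el) = (40483.8130 / 6371.0000) * sin(6.4 deg) = 0.708317
el = arccos(0.708317) = 44.9019 deg
(Earth-central angle = 90 - nadir - el = 38.6981 deg)

44.9019 degrees


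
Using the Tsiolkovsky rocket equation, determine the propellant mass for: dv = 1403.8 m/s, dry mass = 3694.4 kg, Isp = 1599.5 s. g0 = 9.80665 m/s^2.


ve = Isp * g0 = 1599.5 * 9.80665 = 15685.736675 m/s
mass ratio = exp(dv/ve) = exp(1403.8/15685.736675) = 1.09362221
m_prop = m_dry * (mr - 1) = 3694.4 * (1.09362221 - 1)
m_prop = 345.8779 kg

345.8779 kg


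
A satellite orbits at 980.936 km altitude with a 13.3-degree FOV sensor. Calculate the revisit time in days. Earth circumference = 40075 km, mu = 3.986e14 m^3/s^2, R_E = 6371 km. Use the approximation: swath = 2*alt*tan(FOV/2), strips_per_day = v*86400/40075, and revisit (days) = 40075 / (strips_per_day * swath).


swath = 2*980.936*tan(0.1160644) = 228.7315 km
v = sqrt(mu/r) = 7363.2202 m/s = 7.3632 km/s
strips/day = v*86400/40075 = 7.3632*86400/40075 = 15.8748
coverage/day = strips * swath = 15.8748 * 228.7315 = 3631.0644 km
revisit = 40075 / 3631.0644 = 11.0367 days

11.0367 days


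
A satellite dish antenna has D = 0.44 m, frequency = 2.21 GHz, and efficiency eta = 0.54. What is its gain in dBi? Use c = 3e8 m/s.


lambda = c/f = 3e8 / 2.21e+09 = 0.1357466 m
G = eta*(pi*D/lambda)^2 = 0.54*(pi*0.44/0.1357466)^2
G = 55.9939 (linear)
G = 10*log10(55.9939) = 17.4814 dBi

17.4814 dBi


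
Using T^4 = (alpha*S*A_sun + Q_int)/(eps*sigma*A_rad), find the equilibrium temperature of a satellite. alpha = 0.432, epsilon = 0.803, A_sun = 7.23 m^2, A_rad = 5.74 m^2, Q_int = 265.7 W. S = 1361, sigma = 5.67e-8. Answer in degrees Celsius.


Numerator = alpha*S*A_sun + Q_int = 0.432*1361*7.23 + 265.7 = 4516.5930 W
Denominator = eps*sigma*A_rad = 0.803*5.67e-8*5.74 = 2.6134277e-07 W/K^4
T^4 = 1.7282257e+10 K^4
T = 362.5769 K = 89.4269 C

89.4269 degrees Celsius


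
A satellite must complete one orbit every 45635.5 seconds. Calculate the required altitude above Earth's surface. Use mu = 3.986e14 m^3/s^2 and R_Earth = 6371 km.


T = 45635.5 s
r = (mu*T^2/(4*pi^2))^(1/3) = (3.986e14 * 45635.5^2 / (4*pi^2))^(1/3)
r = 2.7601185e+07 m = 27601.1850 km
alt = r - R_E = 27601.1850 - 6371 = 21230.1850 km

21230.1850 km


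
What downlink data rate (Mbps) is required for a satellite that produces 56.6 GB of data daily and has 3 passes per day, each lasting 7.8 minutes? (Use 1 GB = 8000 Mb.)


total contact time = 3 * 7.8 * 60 = 1404.0000 s
data = 56.6 GB = 452800.0000 Mb
rate = 452800.0000 / 1404.0000 = 322.5071 Mbps

322.5071 Mbps


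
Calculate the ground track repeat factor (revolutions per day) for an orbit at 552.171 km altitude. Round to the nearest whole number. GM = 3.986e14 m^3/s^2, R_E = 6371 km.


r = 6.923171e+06 m
T = 2*pi*sqrt(r^3/mu) = 5732.8266 s = 95.5471 min
revs/day = 1440 / 95.5471 = 15.0711
Rounded: 15 revolutions per day

15 revolutions per day


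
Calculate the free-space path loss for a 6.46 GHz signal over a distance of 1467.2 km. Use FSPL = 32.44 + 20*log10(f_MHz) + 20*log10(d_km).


f = 6.46 GHz = 6460.0000 MHz
d = 1467.2 km
FSPL = 32.44 + 20*log10(6460.0000) + 20*log10(1467.2)
FSPL = 32.44 + 76.2047 + 63.3298
FSPL = 171.9744 dB

171.9744 dB


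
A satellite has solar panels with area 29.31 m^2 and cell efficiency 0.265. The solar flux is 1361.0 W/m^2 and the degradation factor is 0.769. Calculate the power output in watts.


P = area * eta * S * degradation
P = 29.31 * 0.265 * 1361.0 * 0.769
P = 8129.1691 W

8129.1691 W


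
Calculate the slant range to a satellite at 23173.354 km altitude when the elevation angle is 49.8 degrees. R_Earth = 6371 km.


h = 23173.354 km, el = 49.8 deg
d = -R_E*sin(el) + sqrt((R_E*sin(el))^2 + 2*R_E*h + h^2)
d = -6371.0000*sin(0.869174) + sqrt((6371.0000*0.763796)^2 + 2*6371.0000*23173.354 + 23173.354^2)
d = 24390.6252 km

24390.6252 km


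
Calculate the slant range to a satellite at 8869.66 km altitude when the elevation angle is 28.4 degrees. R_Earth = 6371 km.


h = 8869.66 km, el = 28.4 deg
d = -R_E*sin(el) + sqrt((R_E*sin(el))^2 + 2*R_E*h + h^2)
d = -6371.0000*sin(0.4956735) + sqrt((6371.0000*0.4756242)^2 + 2*6371.0000*8869.66 + 8869.66^2)
d = 11142.6666 km

11142.6666 km


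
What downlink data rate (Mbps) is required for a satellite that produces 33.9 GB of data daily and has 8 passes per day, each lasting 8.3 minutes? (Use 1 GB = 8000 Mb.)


total contact time = 8 * 8.3 * 60 = 3984.0000 s
data = 33.9 GB = 271200.0000 Mb
rate = 271200.0000 / 3984.0000 = 68.0723 Mbps

68.0723 Mbps


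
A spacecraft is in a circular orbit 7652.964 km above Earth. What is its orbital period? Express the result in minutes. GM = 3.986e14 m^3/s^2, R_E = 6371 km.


r = 14023.9640 km = 1.4023964e+07 m
T = 2*pi*sqrt(r^3/mu) = 2*pi*sqrt(2.758115e+21 / 3.986e14)
T = 16527.8896 s = 275.4648 min

275.4648 minutes


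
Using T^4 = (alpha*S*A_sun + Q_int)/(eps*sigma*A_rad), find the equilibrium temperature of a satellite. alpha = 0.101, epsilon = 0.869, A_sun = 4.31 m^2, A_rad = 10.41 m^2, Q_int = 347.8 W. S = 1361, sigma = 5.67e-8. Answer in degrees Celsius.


Numerator = alpha*S*A_sun + Q_int = 0.101*1361*4.31 + 347.8 = 940.2569 W
Denominator = eps*sigma*A_rad = 0.869*5.67e-8*10.41 = 5.1292464e-07 W/K^4
T^4 = 1.8331288e+09 K^4
T = 206.9180 K = -66.2320 C

-66.2320 degrees Celsius


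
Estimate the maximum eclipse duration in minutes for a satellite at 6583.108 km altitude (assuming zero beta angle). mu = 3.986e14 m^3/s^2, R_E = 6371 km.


r = 12954.1080 km
T = 244.5520 min
Eclipse fraction = arcsin(R_E/r)/pi = arcsin(6371.0000/12954.1080)/pi
= arcsin(0.4918131)/pi = 0.1636657
Eclipse duration = 0.1636657 * 244.5520 = 40.0248 min

40.0248 minutes


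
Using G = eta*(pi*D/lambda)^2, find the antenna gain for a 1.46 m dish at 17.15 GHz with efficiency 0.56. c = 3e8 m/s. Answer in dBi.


lambda = c/f = 3e8 / 1.715e+10 = 0.01749271 m
G = eta*(pi*D/lambda)^2 = 0.56*(pi*1.46/0.01749271)^2
G = 38501.6395 (linear)
G = 10*log10(38501.6395) = 45.8548 dBi

45.8548 dBi


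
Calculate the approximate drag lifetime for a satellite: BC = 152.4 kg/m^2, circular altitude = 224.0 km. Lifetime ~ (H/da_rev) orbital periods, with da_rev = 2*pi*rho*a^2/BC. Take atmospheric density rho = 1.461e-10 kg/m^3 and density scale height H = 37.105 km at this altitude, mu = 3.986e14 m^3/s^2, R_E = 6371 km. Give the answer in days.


a = R_E + alt = 6595.0000 km = 6.595e+06 m
da_rev = 2*pi*rho*a^2/BC = 2*pi*1.461e-10*(6.595e+06)^2/152.4 = 261.983969 m per revolution
N = H/da_rev = 37105.0000 m / 261.983969 m = 141.6308 revolutions
P = 2*pi*sqrt(a^3/mu) = 5330.0762 s
lifetime = N*P = 141.6308 * 5330.0762 = 754902.9802 s = 8.7373 days

8.7373 days


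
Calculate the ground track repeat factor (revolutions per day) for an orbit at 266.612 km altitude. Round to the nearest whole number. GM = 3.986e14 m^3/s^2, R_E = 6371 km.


r = 6.637612e+06 m
T = 2*pi*sqrt(r^3/mu) = 5381.8181 s = 89.6970 min
revs/day = 1440 / 89.6970 = 16.0541
Rounded: 16 revolutions per day

16 revolutions per day


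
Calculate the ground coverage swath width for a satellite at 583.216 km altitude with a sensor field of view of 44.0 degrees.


FOV = 44.0 deg = 0.7679449 rad
swath = 2 * alt * tan(FOV/2) = 2 * 583.216 * tan(0.3839724)
swath = 2 * 583.216 * 0.4040262
swath = 471.2691 km

471.2691 km


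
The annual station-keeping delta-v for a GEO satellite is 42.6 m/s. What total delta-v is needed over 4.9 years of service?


dV = rate * years = 42.6 * 4.9
dV = 208.7400 m/s

208.7400 m/s


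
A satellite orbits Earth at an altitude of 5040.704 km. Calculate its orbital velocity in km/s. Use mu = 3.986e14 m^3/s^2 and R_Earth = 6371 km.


r = R_E + alt = 6371.0 + 5040.704 = 11411.7040 km = 1.1411704e+07 m
v = sqrt(mu/r) = sqrt(3.986e14 / 1.1411704e+07) = 5910.0805 m/s = 5.9101 km/s

5.9101 km/s


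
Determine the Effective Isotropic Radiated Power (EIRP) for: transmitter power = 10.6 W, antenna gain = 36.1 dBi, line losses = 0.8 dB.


Pt = 10.6 W = 10.2531 dBW
EIRP = Pt_dBW + Gt - losses = 10.2531 + 36.1 - 0.8 = 45.5531 dBW

45.5531 dBW


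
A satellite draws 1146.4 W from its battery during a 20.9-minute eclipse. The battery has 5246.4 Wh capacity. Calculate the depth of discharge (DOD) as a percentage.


E_used = P * t / 60 = 1146.4 * 20.9 / 60 = 399.3293 Wh
DOD = E_used / E_total * 100 = 399.3293 / 5246.4 * 100
DOD = 7.6115 %

7.6115 %


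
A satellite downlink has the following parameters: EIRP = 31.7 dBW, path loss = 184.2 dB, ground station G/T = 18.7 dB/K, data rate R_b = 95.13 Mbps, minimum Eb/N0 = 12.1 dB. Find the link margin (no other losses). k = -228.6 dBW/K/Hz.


C/N0 = EIRP - FSPL + G/T - k = 31.7 - 184.2 + 18.7 - (-228.6)
C/N0 = 94.8000 dB-Hz
R_b = 95.13 Mbps = 9.513e+07 bps -> 10*log10(R_b) = 79.7832 dB-Hz
Eb/N0 = C/N0 - 10*log10(R_b) = 94.8000 - 79.7832 = 15.0168 dB
Margin = Eb/N0 - Eb/N0_req = 15.0168 - 12.1 = 2.9168 dB (link closes)

2.9168 dB


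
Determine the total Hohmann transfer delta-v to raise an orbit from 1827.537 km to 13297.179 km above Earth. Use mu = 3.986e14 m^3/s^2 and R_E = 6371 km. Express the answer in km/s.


r1 = 8198.5370 km = 8.198537e+06 m
r2 = 19668.1790 km = 1.9668179e+07 m
dv1 = sqrt(mu/r1)*(sqrt(2*r2/(r1+r2)) - 1) = 1311.5859 m/s
dv2 = sqrt(mu/r2)*(1 - sqrt(2*r1/(r1+r2))) = 1048.5632 m/s
total dv = |dv1| + |dv2| = 1311.5859 + 1048.5632 = 2360.1490 m/s = 2.3601 km/s

2.3601 km/s


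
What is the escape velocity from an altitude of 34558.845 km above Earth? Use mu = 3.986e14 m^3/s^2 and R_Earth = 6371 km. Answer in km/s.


r = 6371.0 + 34558.845 = 40929.8450 km = 4.0929845e+07 m
v_esc = sqrt(2*mu/r) = sqrt(2*3.986e14 / 4.0929845e+07)
v_esc = 4413.3015 m/s = 4.4133 km/s

4.4133 km/s


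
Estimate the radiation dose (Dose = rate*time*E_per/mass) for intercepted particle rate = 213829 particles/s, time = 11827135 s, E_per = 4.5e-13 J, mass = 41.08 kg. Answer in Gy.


Total energy deposited = rate * time * E_per
  = 213829 * 11827135 * 4.5e-13 = 1.1380 J
Dose = E_total / mass = 1.1380 / 41.08
Dose = 0.02770309 Gy

0.0277 Gy


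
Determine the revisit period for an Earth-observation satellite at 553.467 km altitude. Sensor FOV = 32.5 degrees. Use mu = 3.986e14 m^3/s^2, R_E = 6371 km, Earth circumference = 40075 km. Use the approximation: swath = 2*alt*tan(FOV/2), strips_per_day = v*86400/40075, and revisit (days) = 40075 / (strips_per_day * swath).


swath = 2*553.467*tan(0.283616) = 322.6418 km
v = sqrt(mu/r) = 7587.0941 m/s = 7.5871 km/s
strips/day = v*86400/40075 = 7.5871*86400/40075 = 16.3575
coverage/day = strips * swath = 16.3575 * 322.6418 = 5277.5987 km
revisit = 40075 / 5277.5987 = 7.5934 days

7.5934 days


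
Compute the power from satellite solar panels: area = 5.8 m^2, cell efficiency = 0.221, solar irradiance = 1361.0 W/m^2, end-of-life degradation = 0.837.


P = area * eta * S * degradation
P = 5.8 * 0.221 * 1361.0 * 0.837
P = 1460.1714 W

1460.1714 W


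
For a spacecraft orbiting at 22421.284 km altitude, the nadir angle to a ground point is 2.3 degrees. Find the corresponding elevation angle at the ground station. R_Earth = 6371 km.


r = R_E + alt = 28792.2840 km
Law of sines in the satellite / Earth-center / ground-point triangle:
  sin(nadir)/R_E = sin(90 + el)/r  =>  cos(el) = (r/R_E)*sin(nadir)
cos(el) = (28792.2840 / 6371.0000) * sin(2.3 deg) = 0.1813665
el = arccos(0.1813665) = 79.5506 deg
(Earth-central angle = 90 - nadir - el = 8.1494 deg)

79.5506 degrees


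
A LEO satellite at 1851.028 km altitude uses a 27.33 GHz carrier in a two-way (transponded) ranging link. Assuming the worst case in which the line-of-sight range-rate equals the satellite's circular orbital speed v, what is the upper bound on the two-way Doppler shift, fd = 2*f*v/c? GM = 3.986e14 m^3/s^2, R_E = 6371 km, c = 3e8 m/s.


r = 8.222028e+06 m
v = sqrt(mu/r) = 6962.7239 m/s (worst-case radial velocity)
f = 27.33 GHz = 2.733e+10 Hz
fd = 2*f*v/c = 2*2.733e+10*6962.7239/3.0e+08
fd = 1.2686083e+06 Hz

1.2686e+06 Hz


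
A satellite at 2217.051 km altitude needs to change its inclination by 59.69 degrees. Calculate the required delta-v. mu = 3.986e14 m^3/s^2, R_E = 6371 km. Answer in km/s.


r = 8588.0510 km = 8.588051e+06 m
V = sqrt(mu/r) = 6812.7325 m/s
di = 59.69 deg = 1.0418 rad
dV = 2*V*sin(di/2) = 2*6812.7325*sin(0.5208935)
dV = 6780.7856 m/s = 6.7808 km/s

6.7808 km/s


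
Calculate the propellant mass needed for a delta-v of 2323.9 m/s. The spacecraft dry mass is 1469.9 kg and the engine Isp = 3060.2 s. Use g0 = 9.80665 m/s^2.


ve = Isp * g0 = 3060.2 * 9.80665 = 30010.310330 m/s
mass ratio = exp(dv/ve) = exp(2323.9/30010.310330) = 1.08051386
m_prop = m_dry * (mr - 1) = 1469.9 * (1.08051386 - 1)
m_prop = 118.3473 kg

118.3473 kg


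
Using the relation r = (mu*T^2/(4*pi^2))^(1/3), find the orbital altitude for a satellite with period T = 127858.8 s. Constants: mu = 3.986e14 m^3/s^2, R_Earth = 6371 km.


T = 127858.8 s
r = (mu*T^2/(4*pi^2))^(1/3) = (3.986e14 * 127858.8^2 / (4*pi^2))^(1/3)
r = 5.4854585e+07 m = 54854.5852 km
alt = r - R_E = 54854.5852 - 6371 = 48483.5852 km

48483.5852 km


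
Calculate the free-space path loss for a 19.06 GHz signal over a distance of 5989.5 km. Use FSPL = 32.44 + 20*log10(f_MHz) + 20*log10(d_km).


f = 19.06 GHz = 19060.0000 MHz
d = 5989.5 km
FSPL = 32.44 + 20*log10(19060.0000) + 20*log10(5989.5)
FSPL = 32.44 + 85.6025 + 75.5478
FSPL = 193.5903 dB

193.5903 dB


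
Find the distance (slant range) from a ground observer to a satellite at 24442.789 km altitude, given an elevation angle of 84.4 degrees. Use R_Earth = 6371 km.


h = 24442.789 km, el = 84.4 deg
d = -R_E*sin(el) + sqrt((R_E*sin(el))^2 + 2*R_E*h + h^2)
d = -6371.0000*sin(1.4731) + sqrt((6371.0000*0.9952274)^2 + 2*6371.0000*24442.789 + 24442.789^2)
d = 24466.9229 km

24466.9229 km


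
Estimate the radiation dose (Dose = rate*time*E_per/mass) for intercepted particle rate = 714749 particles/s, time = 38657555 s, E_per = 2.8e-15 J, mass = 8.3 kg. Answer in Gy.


Total energy deposited = rate * time * E_per
  = 714749 * 38657555 * 2.8e-15 = 0.07736526 J
Dose = E_total / mass = 0.07736526 / 8.3
Dose = 0.009321115 Gy

0.0093 Gy


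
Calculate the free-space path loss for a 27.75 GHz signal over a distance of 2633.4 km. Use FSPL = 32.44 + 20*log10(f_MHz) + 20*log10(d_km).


f = 27.75 GHz = 27750.0000 MHz
d = 2633.4 km
FSPL = 32.44 + 20*log10(27750.0000) + 20*log10(2633.4)
FSPL = 32.44 + 88.8653 + 68.4103
FSPL = 189.7156 dB

189.7156 dB


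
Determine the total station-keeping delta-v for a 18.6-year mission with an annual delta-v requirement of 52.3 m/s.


dV = rate * years = 52.3 * 18.6
dV = 972.7800 m/s

972.7800 m/s


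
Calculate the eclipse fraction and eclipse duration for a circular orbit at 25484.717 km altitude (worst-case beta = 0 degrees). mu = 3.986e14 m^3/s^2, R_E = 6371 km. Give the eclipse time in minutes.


r = 31855.7170 km
T = 943.0637 min
Eclipse fraction = arcsin(R_E/r)/pi = arcsin(6371.0000/31855.7170)/pi
= arcsin(0.1999955)/pi = 0.06409275
Eclipse duration = 0.06409275 * 943.0637 = 60.4436 min

60.4436 minutes
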